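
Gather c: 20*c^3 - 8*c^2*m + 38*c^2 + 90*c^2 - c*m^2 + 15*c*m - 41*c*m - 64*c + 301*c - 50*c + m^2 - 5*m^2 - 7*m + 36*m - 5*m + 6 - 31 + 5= 20*c^3 + c^2*(128 - 8*m) + c*(-m^2 - 26*m + 187) - 4*m^2 + 24*m - 20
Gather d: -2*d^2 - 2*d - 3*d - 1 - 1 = -2*d^2 - 5*d - 2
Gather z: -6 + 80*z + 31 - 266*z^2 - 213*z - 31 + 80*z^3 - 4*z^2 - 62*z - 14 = 80*z^3 - 270*z^2 - 195*z - 20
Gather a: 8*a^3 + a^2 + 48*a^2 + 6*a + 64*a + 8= 8*a^3 + 49*a^2 + 70*a + 8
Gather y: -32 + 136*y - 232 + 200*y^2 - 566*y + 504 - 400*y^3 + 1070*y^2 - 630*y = -400*y^3 + 1270*y^2 - 1060*y + 240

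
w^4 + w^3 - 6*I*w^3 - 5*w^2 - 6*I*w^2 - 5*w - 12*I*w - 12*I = (w + 1)*(w - 4*I)*(w - 3*I)*(w + I)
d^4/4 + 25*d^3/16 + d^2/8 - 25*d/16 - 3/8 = (d/4 + 1/4)*(d - 1)*(d + 1/4)*(d + 6)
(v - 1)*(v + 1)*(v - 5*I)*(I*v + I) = I*v^4 + 5*v^3 + I*v^3 + 5*v^2 - I*v^2 - 5*v - I*v - 5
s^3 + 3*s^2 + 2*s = s*(s + 1)*(s + 2)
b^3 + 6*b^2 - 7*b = b*(b - 1)*(b + 7)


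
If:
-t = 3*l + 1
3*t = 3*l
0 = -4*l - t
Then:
No Solution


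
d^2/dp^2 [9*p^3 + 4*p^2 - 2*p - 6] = 54*p + 8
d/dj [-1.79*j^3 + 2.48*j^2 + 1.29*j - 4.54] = -5.37*j^2 + 4.96*j + 1.29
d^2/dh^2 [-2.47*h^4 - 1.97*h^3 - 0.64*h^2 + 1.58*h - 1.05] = -29.64*h^2 - 11.82*h - 1.28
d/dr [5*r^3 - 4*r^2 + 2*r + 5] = 15*r^2 - 8*r + 2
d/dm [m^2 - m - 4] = 2*m - 1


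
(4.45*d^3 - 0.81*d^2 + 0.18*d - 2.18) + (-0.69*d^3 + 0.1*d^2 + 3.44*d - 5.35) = 3.76*d^3 - 0.71*d^2 + 3.62*d - 7.53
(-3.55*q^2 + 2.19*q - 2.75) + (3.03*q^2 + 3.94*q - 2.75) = -0.52*q^2 + 6.13*q - 5.5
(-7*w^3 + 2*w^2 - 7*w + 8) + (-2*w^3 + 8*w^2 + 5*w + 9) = -9*w^3 + 10*w^2 - 2*w + 17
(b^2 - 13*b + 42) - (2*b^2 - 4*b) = -b^2 - 9*b + 42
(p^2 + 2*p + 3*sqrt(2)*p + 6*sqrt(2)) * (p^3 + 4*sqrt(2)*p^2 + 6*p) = p^5 + 2*p^4 + 7*sqrt(2)*p^4 + 14*sqrt(2)*p^3 + 30*p^3 + 18*sqrt(2)*p^2 + 60*p^2 + 36*sqrt(2)*p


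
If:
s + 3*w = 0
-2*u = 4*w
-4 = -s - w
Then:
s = 6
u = 4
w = -2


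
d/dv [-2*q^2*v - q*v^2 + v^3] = -2*q^2 - 2*q*v + 3*v^2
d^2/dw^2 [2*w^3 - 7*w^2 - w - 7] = 12*w - 14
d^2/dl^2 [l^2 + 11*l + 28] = 2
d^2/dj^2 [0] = 0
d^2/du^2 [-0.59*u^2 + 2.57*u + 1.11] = -1.18000000000000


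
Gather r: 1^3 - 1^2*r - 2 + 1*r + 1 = 0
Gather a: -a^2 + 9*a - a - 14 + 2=-a^2 + 8*a - 12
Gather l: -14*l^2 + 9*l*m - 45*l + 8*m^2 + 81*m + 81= -14*l^2 + l*(9*m - 45) + 8*m^2 + 81*m + 81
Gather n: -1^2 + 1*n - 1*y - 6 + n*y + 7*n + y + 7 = n*(y + 8)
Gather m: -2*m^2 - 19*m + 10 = -2*m^2 - 19*m + 10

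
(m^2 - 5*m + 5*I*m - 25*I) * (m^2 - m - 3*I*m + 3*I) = m^4 - 6*m^3 + 2*I*m^3 + 20*m^2 - 12*I*m^2 - 90*m + 10*I*m + 75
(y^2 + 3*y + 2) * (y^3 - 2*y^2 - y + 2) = y^5 + y^4 - 5*y^3 - 5*y^2 + 4*y + 4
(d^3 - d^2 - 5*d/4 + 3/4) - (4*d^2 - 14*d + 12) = d^3 - 5*d^2 + 51*d/4 - 45/4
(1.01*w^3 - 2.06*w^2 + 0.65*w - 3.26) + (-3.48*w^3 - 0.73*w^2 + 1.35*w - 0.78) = -2.47*w^3 - 2.79*w^2 + 2.0*w - 4.04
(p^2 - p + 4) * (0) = 0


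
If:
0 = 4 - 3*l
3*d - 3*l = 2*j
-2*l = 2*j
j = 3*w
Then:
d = 4/9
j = -4/3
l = 4/3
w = -4/9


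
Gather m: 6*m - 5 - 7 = 6*m - 12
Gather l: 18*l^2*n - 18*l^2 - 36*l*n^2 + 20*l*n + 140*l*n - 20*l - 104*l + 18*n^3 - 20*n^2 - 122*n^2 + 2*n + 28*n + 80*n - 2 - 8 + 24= l^2*(18*n - 18) + l*(-36*n^2 + 160*n - 124) + 18*n^3 - 142*n^2 + 110*n + 14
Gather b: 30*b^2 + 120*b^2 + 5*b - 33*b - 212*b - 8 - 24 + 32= 150*b^2 - 240*b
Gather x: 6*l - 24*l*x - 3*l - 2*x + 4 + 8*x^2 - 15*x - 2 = 3*l + 8*x^2 + x*(-24*l - 17) + 2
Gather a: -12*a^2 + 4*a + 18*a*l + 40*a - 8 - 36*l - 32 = -12*a^2 + a*(18*l + 44) - 36*l - 40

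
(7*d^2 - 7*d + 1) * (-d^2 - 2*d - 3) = -7*d^4 - 7*d^3 - 8*d^2 + 19*d - 3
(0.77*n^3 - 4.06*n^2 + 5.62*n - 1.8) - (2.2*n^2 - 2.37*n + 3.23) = 0.77*n^3 - 6.26*n^2 + 7.99*n - 5.03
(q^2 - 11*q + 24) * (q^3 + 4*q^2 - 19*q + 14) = q^5 - 7*q^4 - 39*q^3 + 319*q^2 - 610*q + 336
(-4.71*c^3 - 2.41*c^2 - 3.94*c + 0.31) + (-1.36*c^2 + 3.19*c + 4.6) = -4.71*c^3 - 3.77*c^2 - 0.75*c + 4.91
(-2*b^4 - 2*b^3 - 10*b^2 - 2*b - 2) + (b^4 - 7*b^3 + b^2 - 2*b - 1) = -b^4 - 9*b^3 - 9*b^2 - 4*b - 3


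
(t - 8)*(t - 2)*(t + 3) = t^3 - 7*t^2 - 14*t + 48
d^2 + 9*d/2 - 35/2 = (d - 5/2)*(d + 7)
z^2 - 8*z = z*(z - 8)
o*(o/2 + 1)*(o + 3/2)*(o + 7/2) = o^4/2 + 7*o^3/2 + 61*o^2/8 + 21*o/4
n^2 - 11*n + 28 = (n - 7)*(n - 4)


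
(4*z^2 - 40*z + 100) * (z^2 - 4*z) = 4*z^4 - 56*z^3 + 260*z^2 - 400*z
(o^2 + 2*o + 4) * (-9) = -9*o^2 - 18*o - 36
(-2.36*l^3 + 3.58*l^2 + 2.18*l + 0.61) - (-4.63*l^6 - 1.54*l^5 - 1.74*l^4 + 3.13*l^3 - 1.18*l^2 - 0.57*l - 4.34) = 4.63*l^6 + 1.54*l^5 + 1.74*l^4 - 5.49*l^3 + 4.76*l^2 + 2.75*l + 4.95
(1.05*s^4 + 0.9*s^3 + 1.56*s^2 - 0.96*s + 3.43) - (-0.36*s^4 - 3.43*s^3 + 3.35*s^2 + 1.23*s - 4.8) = 1.41*s^4 + 4.33*s^3 - 1.79*s^2 - 2.19*s + 8.23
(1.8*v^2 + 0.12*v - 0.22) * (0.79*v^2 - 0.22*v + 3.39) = 1.422*v^4 - 0.3012*v^3 + 5.9018*v^2 + 0.4552*v - 0.7458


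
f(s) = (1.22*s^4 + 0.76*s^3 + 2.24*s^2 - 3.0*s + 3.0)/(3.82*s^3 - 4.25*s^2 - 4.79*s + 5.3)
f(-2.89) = -0.89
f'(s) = (-11.46*s^2 + 8.5*s + 4.79)*(1.22*s^4 + 0.76*s^3 + 2.24*s^2 - 3.0*s + 3.0)/(3.82*s^3 - 4.25*s^2 - 4.79*s + 5.3)^2 + (4.88*s^3 + 2.28*s^2 + 4.48*s - 3.0)/(3.82*s^3 - 4.25*s^2 - 4.79*s + 5.3)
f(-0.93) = 2.67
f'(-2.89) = 0.10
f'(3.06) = -0.17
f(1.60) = 6.26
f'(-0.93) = -14.61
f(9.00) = 3.63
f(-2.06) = -0.94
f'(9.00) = 0.29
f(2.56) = 2.57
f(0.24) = 0.61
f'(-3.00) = 0.13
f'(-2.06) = -0.34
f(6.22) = 2.85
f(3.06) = 2.38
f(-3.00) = -0.91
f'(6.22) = 0.26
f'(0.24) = 0.52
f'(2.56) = -0.66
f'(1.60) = -16.04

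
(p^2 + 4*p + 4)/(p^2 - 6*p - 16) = (p + 2)/(p - 8)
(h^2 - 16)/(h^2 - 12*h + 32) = (h + 4)/(h - 8)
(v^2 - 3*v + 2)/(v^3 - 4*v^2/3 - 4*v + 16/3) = 3*(v - 1)/(3*v^2 + 2*v - 8)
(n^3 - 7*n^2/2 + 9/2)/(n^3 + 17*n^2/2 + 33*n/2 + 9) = (2*n^2 - 9*n + 9)/(2*n^2 + 15*n + 18)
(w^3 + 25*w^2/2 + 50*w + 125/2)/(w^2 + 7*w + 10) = (2*w^2 + 15*w + 25)/(2*(w + 2))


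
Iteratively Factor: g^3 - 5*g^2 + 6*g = (g - 2)*(g^2 - 3*g) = g*(g - 2)*(g - 3)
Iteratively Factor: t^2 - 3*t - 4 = (t - 4)*(t + 1)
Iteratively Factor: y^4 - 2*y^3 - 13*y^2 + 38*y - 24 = (y - 2)*(y^3 - 13*y + 12) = (y - 3)*(y - 2)*(y^2 + 3*y - 4) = (y - 3)*(y - 2)*(y - 1)*(y + 4)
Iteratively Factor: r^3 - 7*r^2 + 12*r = (r - 4)*(r^2 - 3*r) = r*(r - 4)*(r - 3)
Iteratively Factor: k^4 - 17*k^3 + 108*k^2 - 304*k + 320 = (k - 5)*(k^3 - 12*k^2 + 48*k - 64) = (k - 5)*(k - 4)*(k^2 - 8*k + 16) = (k - 5)*(k - 4)^2*(k - 4)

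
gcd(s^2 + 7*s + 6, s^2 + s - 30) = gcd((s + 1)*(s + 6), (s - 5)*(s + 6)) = s + 6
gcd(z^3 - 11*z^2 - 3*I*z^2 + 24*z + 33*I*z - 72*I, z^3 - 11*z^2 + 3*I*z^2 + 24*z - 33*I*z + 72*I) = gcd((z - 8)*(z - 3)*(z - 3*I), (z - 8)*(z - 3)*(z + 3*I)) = z^2 - 11*z + 24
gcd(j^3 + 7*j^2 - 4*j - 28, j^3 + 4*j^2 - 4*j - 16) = j^2 - 4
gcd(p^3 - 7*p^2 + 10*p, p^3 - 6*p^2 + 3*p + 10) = p^2 - 7*p + 10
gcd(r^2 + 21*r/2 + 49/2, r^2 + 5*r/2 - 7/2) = r + 7/2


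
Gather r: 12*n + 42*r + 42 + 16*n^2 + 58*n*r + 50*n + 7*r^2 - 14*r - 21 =16*n^2 + 62*n + 7*r^2 + r*(58*n + 28) + 21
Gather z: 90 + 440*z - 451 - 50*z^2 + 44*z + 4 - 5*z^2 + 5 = -55*z^2 + 484*z - 352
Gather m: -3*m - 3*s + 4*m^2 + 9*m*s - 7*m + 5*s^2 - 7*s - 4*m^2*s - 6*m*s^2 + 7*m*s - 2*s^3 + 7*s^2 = m^2*(4 - 4*s) + m*(-6*s^2 + 16*s - 10) - 2*s^3 + 12*s^2 - 10*s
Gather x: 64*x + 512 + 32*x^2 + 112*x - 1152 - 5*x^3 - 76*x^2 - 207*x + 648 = -5*x^3 - 44*x^2 - 31*x + 8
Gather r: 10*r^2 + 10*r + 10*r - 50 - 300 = 10*r^2 + 20*r - 350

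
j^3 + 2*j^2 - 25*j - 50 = (j - 5)*(j + 2)*(j + 5)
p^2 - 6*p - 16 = (p - 8)*(p + 2)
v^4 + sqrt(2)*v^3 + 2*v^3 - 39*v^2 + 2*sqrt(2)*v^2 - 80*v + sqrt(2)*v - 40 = (v - 4*sqrt(2))*(v + 5*sqrt(2))*(sqrt(2)*v/2 + sqrt(2)/2)*(sqrt(2)*v + sqrt(2))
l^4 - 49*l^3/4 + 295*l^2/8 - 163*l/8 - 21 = (l - 8)*(l - 3)*(l - 7/4)*(l + 1/2)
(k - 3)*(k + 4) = k^2 + k - 12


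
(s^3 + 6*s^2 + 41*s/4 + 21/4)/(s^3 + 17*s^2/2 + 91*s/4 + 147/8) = 2*(s + 1)/(2*s + 7)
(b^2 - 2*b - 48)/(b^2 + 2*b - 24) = (b - 8)/(b - 4)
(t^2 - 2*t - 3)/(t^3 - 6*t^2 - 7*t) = (t - 3)/(t*(t - 7))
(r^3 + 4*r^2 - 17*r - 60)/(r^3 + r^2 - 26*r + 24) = (r^2 + 8*r + 15)/(r^2 + 5*r - 6)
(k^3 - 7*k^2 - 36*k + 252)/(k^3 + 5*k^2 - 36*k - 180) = (k - 7)/(k + 5)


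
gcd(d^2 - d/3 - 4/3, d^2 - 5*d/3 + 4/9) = d - 4/3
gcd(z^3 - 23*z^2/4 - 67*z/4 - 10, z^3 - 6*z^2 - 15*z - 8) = z^2 - 7*z - 8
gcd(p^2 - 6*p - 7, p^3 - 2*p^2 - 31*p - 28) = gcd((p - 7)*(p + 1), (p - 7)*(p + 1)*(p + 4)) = p^2 - 6*p - 7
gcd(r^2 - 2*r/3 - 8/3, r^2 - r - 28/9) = r + 4/3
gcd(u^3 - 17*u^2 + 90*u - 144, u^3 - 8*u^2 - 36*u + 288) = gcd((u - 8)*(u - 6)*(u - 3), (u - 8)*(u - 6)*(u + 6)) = u^2 - 14*u + 48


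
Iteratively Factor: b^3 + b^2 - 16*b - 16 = (b + 4)*(b^2 - 3*b - 4) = (b + 1)*(b + 4)*(b - 4)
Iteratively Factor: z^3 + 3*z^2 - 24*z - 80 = (z + 4)*(z^2 - z - 20) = (z - 5)*(z + 4)*(z + 4)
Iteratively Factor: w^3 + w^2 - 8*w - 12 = (w + 2)*(w^2 - w - 6) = (w - 3)*(w + 2)*(w + 2)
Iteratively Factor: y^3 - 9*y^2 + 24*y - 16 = (y - 1)*(y^2 - 8*y + 16) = (y - 4)*(y - 1)*(y - 4)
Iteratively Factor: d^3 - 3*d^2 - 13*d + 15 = (d + 3)*(d^2 - 6*d + 5) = (d - 5)*(d + 3)*(d - 1)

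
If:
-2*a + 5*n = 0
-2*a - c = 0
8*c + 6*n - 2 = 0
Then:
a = -5/34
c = 5/17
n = -1/17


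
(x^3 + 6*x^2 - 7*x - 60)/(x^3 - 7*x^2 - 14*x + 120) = (x^2 + 2*x - 15)/(x^2 - 11*x + 30)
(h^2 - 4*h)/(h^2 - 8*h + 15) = h*(h - 4)/(h^2 - 8*h + 15)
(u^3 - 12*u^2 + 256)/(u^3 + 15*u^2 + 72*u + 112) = (u^2 - 16*u + 64)/(u^2 + 11*u + 28)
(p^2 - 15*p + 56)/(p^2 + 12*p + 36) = (p^2 - 15*p + 56)/(p^2 + 12*p + 36)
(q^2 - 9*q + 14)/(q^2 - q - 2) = (q - 7)/(q + 1)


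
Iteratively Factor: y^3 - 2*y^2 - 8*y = (y + 2)*(y^2 - 4*y) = (y - 4)*(y + 2)*(y)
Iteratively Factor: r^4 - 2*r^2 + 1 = (r + 1)*(r^3 - r^2 - r + 1) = (r - 1)*(r + 1)*(r^2 - 1) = (r - 1)^2*(r + 1)*(r + 1)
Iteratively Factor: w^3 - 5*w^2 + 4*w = (w - 4)*(w^2 - w) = w*(w - 4)*(w - 1)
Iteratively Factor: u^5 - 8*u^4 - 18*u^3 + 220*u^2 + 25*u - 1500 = (u + 4)*(u^4 - 12*u^3 + 30*u^2 + 100*u - 375) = (u - 5)*(u + 4)*(u^3 - 7*u^2 - 5*u + 75) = (u - 5)*(u + 3)*(u + 4)*(u^2 - 10*u + 25) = (u - 5)^2*(u + 3)*(u + 4)*(u - 5)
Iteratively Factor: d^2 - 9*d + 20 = (d - 4)*(d - 5)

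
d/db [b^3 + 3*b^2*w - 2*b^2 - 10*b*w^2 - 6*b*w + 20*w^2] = 3*b^2 + 6*b*w - 4*b - 10*w^2 - 6*w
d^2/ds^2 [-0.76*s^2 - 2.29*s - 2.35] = -1.52000000000000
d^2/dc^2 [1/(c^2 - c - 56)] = 2*(c^2 - c - (2*c - 1)^2 - 56)/(-c^2 + c + 56)^3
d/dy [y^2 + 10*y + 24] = 2*y + 10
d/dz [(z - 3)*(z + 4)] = 2*z + 1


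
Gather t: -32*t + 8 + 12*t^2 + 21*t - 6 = 12*t^2 - 11*t + 2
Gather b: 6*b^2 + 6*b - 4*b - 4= 6*b^2 + 2*b - 4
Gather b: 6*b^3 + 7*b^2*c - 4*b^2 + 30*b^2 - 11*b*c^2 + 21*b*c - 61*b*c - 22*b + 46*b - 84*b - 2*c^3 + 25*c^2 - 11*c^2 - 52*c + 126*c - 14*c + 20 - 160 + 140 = 6*b^3 + b^2*(7*c + 26) + b*(-11*c^2 - 40*c - 60) - 2*c^3 + 14*c^2 + 60*c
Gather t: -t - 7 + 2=-t - 5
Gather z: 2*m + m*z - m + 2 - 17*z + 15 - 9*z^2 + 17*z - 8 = m*z + m - 9*z^2 + 9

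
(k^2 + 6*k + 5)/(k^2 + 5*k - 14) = (k^2 + 6*k + 5)/(k^2 + 5*k - 14)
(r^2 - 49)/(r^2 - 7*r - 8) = (49 - r^2)/(-r^2 + 7*r + 8)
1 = 1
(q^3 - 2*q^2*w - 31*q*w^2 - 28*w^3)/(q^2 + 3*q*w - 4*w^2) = (q^2 - 6*q*w - 7*w^2)/(q - w)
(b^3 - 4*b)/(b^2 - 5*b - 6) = b*(4 - b^2)/(-b^2 + 5*b + 6)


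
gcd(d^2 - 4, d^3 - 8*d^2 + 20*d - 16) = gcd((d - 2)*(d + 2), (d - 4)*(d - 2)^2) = d - 2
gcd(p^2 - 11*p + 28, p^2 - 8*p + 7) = p - 7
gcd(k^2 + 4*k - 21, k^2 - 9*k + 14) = 1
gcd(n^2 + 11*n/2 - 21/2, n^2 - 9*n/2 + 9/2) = n - 3/2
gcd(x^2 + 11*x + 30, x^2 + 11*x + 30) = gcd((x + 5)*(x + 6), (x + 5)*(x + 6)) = x^2 + 11*x + 30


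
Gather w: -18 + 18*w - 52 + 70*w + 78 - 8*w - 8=80*w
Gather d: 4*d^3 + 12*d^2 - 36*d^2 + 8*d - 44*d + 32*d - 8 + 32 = 4*d^3 - 24*d^2 - 4*d + 24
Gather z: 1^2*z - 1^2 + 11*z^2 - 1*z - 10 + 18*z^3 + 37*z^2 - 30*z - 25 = 18*z^3 + 48*z^2 - 30*z - 36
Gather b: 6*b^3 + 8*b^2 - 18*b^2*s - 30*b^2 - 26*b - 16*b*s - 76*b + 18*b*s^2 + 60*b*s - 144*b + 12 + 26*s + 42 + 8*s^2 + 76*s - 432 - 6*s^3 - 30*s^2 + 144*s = 6*b^3 + b^2*(-18*s - 22) + b*(18*s^2 + 44*s - 246) - 6*s^3 - 22*s^2 + 246*s - 378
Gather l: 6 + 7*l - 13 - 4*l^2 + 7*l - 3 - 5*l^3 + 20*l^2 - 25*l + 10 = -5*l^3 + 16*l^2 - 11*l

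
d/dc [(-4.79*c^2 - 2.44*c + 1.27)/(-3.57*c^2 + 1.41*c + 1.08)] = (-15.4647*c^2 - 1.2786*c - 4.4259)/(12.7449*c^4 - 10.0674*c^3 - 5.7231*c^2 + 3.0456*c + 1.1664)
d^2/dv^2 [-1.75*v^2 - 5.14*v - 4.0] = -3.50000000000000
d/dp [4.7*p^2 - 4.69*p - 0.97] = 9.4*p - 4.69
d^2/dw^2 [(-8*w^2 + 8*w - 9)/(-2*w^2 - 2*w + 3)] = 4*(-32*w^3 + 126*w^2 - 18*w + 57)/(8*w^6 + 24*w^5 - 12*w^4 - 64*w^3 + 18*w^2 + 54*w - 27)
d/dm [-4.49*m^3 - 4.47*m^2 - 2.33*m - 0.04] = -13.47*m^2 - 8.94*m - 2.33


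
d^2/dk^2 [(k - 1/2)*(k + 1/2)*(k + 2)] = 6*k + 4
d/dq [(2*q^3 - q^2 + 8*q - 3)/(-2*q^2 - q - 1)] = (-4*q^4 - 4*q^3 + 11*q^2 - 10*q - 11)/(4*q^4 + 4*q^3 + 5*q^2 + 2*q + 1)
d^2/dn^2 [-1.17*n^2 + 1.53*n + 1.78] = -2.34000000000000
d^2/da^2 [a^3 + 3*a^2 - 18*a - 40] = 6*a + 6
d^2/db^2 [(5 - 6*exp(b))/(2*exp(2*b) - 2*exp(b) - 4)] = (-6*exp(4*b) + 14*exp(3*b) - 87*exp(2*b) + 57*exp(b) - 34)*exp(b)/(2*(exp(6*b) - 3*exp(5*b) - 3*exp(4*b) + 11*exp(3*b) + 6*exp(2*b) - 12*exp(b) - 8))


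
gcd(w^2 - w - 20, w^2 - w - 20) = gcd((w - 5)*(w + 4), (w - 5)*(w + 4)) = w^2 - w - 20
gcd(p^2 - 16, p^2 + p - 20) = p - 4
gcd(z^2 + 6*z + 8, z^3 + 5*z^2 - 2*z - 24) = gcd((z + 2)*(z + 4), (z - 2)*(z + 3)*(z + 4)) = z + 4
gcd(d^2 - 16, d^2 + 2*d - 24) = d - 4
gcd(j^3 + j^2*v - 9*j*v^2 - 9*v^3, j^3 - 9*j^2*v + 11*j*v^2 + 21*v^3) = -j^2 + 2*j*v + 3*v^2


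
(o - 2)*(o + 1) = o^2 - o - 2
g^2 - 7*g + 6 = (g - 6)*(g - 1)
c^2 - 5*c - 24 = (c - 8)*(c + 3)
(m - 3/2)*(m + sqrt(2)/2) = m^2 - 3*m/2 + sqrt(2)*m/2 - 3*sqrt(2)/4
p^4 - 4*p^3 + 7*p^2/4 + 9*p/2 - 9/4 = (p - 3)*(p - 3/2)*(p - 1/2)*(p + 1)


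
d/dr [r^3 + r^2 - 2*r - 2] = 3*r^2 + 2*r - 2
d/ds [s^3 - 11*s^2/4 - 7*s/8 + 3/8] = 3*s^2 - 11*s/2 - 7/8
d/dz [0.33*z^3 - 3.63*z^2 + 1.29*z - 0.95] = 0.99*z^2 - 7.26*z + 1.29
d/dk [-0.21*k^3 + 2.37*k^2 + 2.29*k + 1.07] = -0.63*k^2 + 4.74*k + 2.29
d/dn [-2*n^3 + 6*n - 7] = 6 - 6*n^2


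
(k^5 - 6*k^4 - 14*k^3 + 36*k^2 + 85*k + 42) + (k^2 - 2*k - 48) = k^5 - 6*k^4 - 14*k^3 + 37*k^2 + 83*k - 6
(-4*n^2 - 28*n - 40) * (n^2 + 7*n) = -4*n^4 - 56*n^3 - 236*n^2 - 280*n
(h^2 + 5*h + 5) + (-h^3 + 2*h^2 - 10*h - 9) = -h^3 + 3*h^2 - 5*h - 4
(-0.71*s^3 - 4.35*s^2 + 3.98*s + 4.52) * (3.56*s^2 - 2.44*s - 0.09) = -2.5276*s^5 - 13.7536*s^4 + 24.8467*s^3 + 6.7715*s^2 - 11.387*s - 0.4068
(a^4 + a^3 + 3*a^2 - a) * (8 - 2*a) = -2*a^5 + 6*a^4 + 2*a^3 + 26*a^2 - 8*a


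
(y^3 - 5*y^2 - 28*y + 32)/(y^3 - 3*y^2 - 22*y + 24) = (y - 8)/(y - 6)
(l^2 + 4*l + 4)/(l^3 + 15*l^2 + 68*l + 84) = (l + 2)/(l^2 + 13*l + 42)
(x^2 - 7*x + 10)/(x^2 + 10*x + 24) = (x^2 - 7*x + 10)/(x^2 + 10*x + 24)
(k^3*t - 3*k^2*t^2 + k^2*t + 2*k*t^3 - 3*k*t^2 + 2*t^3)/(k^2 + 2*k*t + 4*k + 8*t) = t*(k^3 - 3*k^2*t + k^2 + 2*k*t^2 - 3*k*t + 2*t^2)/(k^2 + 2*k*t + 4*k + 8*t)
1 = 1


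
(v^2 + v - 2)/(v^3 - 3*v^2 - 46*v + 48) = (v + 2)/(v^2 - 2*v - 48)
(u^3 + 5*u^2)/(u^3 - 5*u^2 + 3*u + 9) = u^2*(u + 5)/(u^3 - 5*u^2 + 3*u + 9)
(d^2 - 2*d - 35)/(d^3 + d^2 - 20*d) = (d - 7)/(d*(d - 4))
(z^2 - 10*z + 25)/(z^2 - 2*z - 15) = (z - 5)/(z + 3)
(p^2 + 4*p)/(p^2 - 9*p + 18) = p*(p + 4)/(p^2 - 9*p + 18)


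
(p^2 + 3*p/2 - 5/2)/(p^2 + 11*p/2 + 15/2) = (p - 1)/(p + 3)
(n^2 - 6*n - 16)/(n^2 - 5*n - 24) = (n + 2)/(n + 3)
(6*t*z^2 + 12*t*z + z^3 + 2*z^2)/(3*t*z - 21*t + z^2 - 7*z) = z*(6*t*z + 12*t + z^2 + 2*z)/(3*t*z - 21*t + z^2 - 7*z)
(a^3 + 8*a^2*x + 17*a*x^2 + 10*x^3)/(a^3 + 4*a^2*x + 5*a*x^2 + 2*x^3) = (a + 5*x)/(a + x)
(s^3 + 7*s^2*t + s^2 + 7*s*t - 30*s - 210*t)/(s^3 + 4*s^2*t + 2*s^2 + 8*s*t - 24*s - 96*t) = (s^2 + 7*s*t - 5*s - 35*t)/(s^2 + 4*s*t - 4*s - 16*t)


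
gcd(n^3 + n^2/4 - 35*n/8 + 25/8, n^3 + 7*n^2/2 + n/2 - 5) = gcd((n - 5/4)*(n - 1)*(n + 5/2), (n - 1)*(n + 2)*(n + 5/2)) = n^2 + 3*n/2 - 5/2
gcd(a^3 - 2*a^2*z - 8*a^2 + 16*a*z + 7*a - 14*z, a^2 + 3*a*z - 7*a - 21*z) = a - 7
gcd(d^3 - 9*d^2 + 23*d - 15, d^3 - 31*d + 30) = d^2 - 6*d + 5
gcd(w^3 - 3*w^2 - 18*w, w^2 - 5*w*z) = w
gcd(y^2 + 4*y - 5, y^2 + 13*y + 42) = 1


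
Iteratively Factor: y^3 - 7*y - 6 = (y + 1)*(y^2 - y - 6) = (y - 3)*(y + 1)*(y + 2)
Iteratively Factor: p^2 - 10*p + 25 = (p - 5)*(p - 5)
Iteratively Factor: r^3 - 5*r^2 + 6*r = (r - 2)*(r^2 - 3*r) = (r - 3)*(r - 2)*(r)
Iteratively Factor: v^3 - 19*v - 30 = (v + 3)*(v^2 - 3*v - 10) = (v + 2)*(v + 3)*(v - 5)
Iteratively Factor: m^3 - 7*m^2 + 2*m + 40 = (m + 2)*(m^2 - 9*m + 20) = (m - 4)*(m + 2)*(m - 5)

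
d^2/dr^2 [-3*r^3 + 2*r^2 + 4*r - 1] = 4 - 18*r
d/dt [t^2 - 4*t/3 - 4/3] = 2*t - 4/3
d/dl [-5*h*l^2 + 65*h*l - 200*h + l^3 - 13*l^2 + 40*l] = -10*h*l + 65*h + 3*l^2 - 26*l + 40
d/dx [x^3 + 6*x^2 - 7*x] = 3*x^2 + 12*x - 7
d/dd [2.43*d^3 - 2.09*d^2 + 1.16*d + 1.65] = 7.29*d^2 - 4.18*d + 1.16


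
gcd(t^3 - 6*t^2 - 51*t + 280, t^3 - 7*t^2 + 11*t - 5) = t - 5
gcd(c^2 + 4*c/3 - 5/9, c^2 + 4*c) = 1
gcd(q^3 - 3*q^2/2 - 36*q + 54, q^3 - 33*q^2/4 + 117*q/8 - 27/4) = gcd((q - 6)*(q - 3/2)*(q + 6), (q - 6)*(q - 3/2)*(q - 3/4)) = q^2 - 15*q/2 + 9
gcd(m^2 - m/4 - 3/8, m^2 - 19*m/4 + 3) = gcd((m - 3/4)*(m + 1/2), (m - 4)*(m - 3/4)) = m - 3/4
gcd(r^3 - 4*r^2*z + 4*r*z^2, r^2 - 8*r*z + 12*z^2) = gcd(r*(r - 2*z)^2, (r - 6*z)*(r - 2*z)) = -r + 2*z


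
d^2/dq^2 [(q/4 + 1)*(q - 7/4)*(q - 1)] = 3*q/2 + 5/8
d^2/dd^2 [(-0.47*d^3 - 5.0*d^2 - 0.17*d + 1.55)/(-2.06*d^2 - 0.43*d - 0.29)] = (-1.77635683940025e-15*d^5 - 7.80292599999999*d^3 - 57.035826*d^2 - 8.610126*d + 2.077352)/(8.741816*d^6 + 5.474244*d^5 + 4.834614*d^4 + 1.620799*d^3 + 0.680601*d^2 + 0.108489*d + 0.024389)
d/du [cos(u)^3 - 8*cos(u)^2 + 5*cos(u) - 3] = (-3*cos(u)^2 + 16*cos(u) - 5)*sin(u)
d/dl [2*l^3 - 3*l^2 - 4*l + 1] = 6*l^2 - 6*l - 4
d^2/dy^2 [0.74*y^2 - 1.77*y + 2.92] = 1.48000000000000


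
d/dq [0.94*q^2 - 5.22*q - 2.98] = 1.88*q - 5.22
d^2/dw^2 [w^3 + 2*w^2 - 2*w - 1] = 6*w + 4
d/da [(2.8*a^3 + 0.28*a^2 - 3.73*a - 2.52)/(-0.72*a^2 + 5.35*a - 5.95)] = (-2.016*a^4 + 29.96*a^3 - 51.1676*a^2 - 6.9608*a + 35.6755)/(0.5184*a^4 - 7.704*a^3 + 37.1905*a^2 - 63.665*a + 35.4025)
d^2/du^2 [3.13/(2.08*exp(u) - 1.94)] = (13.541632*exp(u) + 12.630176)*exp(u)/(2.08*exp(u) - 1.94)^3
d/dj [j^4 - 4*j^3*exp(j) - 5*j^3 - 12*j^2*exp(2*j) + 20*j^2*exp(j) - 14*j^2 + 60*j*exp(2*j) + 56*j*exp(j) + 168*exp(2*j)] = -4*j^3*exp(j) + 4*j^3 - 24*j^2*exp(2*j) + 8*j^2*exp(j) - 15*j^2 + 96*j*exp(2*j) + 96*j*exp(j) - 28*j + 396*exp(2*j) + 56*exp(j)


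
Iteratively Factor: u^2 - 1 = (u + 1)*(u - 1)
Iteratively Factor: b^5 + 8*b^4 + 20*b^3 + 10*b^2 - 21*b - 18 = (b + 2)*(b^4 + 6*b^3 + 8*b^2 - 6*b - 9) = (b - 1)*(b + 2)*(b^3 + 7*b^2 + 15*b + 9) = (b - 1)*(b + 1)*(b + 2)*(b^2 + 6*b + 9) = (b - 1)*(b + 1)*(b + 2)*(b + 3)*(b + 3)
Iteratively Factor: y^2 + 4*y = (y + 4)*(y)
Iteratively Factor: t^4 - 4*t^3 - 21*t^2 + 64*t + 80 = (t - 5)*(t^3 + t^2 - 16*t - 16) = (t - 5)*(t - 4)*(t^2 + 5*t + 4) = (t - 5)*(t - 4)*(t + 1)*(t + 4)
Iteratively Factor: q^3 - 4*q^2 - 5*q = (q - 5)*(q^2 + q) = (q - 5)*(q + 1)*(q)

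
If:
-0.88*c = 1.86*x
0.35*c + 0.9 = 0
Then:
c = -2.57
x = 1.22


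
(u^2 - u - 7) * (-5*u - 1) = -5*u^3 + 4*u^2 + 36*u + 7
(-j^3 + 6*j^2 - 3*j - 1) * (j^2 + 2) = -j^5 + 6*j^4 - 5*j^3 + 11*j^2 - 6*j - 2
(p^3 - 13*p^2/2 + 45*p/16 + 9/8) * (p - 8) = p^4 - 29*p^3/2 + 877*p^2/16 - 171*p/8 - 9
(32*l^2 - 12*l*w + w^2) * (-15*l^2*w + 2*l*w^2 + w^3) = -480*l^4*w + 244*l^3*w^2 - 7*l^2*w^3 - 10*l*w^4 + w^5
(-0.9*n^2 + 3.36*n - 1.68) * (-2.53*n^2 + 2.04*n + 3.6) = 2.277*n^4 - 10.3368*n^3 + 7.8648*n^2 + 8.6688*n - 6.048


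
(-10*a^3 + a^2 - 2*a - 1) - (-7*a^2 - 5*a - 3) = -10*a^3 + 8*a^2 + 3*a + 2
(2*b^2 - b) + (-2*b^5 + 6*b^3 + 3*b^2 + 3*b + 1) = -2*b^5 + 6*b^3 + 5*b^2 + 2*b + 1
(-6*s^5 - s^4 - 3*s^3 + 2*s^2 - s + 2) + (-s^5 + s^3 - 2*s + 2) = -7*s^5 - s^4 - 2*s^3 + 2*s^2 - 3*s + 4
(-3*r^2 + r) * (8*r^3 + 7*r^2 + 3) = -24*r^5 - 13*r^4 + 7*r^3 - 9*r^2 + 3*r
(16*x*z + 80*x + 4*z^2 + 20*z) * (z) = 16*x*z^2 + 80*x*z + 4*z^3 + 20*z^2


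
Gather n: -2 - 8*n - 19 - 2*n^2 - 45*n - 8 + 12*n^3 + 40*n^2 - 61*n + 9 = 12*n^3 + 38*n^2 - 114*n - 20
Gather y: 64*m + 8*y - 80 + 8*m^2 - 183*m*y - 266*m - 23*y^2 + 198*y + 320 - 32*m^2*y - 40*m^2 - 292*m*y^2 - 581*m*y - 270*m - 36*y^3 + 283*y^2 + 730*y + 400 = -32*m^2 - 472*m - 36*y^3 + y^2*(260 - 292*m) + y*(-32*m^2 - 764*m + 936) + 640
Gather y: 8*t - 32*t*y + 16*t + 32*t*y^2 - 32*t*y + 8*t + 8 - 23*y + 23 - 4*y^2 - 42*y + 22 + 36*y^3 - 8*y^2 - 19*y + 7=32*t + 36*y^3 + y^2*(32*t - 12) + y*(-64*t - 84) + 60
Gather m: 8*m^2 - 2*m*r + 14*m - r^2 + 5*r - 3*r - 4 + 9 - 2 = 8*m^2 + m*(14 - 2*r) - r^2 + 2*r + 3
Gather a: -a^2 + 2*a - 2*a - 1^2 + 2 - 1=-a^2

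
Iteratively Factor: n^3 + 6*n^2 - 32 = (n + 4)*(n^2 + 2*n - 8) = (n + 4)^2*(n - 2)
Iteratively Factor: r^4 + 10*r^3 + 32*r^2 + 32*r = (r + 4)*(r^3 + 6*r^2 + 8*r) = (r + 2)*(r + 4)*(r^2 + 4*r) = (r + 2)*(r + 4)^2*(r)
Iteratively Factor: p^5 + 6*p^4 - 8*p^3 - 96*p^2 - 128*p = (p)*(p^4 + 6*p^3 - 8*p^2 - 96*p - 128) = p*(p + 4)*(p^3 + 2*p^2 - 16*p - 32) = p*(p + 4)^2*(p^2 - 2*p - 8) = p*(p - 4)*(p + 4)^2*(p + 2)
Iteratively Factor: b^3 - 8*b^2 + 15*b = (b)*(b^2 - 8*b + 15) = b*(b - 5)*(b - 3)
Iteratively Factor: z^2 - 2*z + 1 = (z - 1)*(z - 1)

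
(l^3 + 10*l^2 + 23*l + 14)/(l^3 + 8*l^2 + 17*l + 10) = (l + 7)/(l + 5)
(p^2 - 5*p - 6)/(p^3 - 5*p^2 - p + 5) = (p - 6)/(p^2 - 6*p + 5)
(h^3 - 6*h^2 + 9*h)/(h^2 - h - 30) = h*(-h^2 + 6*h - 9)/(-h^2 + h + 30)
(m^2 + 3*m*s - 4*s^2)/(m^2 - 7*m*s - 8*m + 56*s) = (m^2 + 3*m*s - 4*s^2)/(m^2 - 7*m*s - 8*m + 56*s)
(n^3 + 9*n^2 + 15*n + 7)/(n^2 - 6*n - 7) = (n^2 + 8*n + 7)/(n - 7)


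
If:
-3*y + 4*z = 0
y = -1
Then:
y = -1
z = -3/4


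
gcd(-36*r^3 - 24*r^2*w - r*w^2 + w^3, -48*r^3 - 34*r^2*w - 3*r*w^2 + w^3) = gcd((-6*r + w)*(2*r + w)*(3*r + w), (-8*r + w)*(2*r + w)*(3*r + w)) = 6*r^2 + 5*r*w + w^2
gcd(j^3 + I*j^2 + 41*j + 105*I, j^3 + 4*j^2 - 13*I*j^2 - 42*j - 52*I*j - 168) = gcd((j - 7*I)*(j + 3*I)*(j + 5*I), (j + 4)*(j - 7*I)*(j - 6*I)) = j - 7*I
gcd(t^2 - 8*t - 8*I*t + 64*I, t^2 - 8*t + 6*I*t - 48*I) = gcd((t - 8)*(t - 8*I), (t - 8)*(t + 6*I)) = t - 8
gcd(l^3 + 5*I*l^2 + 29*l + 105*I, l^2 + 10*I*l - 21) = l^2 + 10*I*l - 21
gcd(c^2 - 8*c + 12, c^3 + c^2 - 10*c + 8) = c - 2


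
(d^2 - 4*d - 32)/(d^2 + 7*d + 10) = (d^2 - 4*d - 32)/(d^2 + 7*d + 10)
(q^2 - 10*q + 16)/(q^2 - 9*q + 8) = (q - 2)/(q - 1)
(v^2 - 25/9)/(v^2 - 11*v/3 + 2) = (9*v^2 - 25)/(3*(3*v^2 - 11*v + 6))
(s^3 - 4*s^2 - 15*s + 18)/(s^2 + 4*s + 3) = (s^2 - 7*s + 6)/(s + 1)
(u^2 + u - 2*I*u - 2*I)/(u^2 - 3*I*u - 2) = (u + 1)/(u - I)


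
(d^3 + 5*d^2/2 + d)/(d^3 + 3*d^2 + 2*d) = (d + 1/2)/(d + 1)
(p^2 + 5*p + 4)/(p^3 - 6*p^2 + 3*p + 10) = (p + 4)/(p^2 - 7*p + 10)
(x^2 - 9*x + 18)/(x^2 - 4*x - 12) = (x - 3)/(x + 2)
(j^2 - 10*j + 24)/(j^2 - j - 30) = (j - 4)/(j + 5)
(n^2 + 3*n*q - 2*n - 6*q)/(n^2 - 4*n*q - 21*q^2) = (2 - n)/(-n + 7*q)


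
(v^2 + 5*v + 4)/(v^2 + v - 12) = (v + 1)/(v - 3)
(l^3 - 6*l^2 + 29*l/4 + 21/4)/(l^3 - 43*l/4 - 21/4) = (l - 3)/(l + 3)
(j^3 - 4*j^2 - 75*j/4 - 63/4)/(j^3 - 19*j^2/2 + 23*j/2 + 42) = (j + 3/2)/(j - 4)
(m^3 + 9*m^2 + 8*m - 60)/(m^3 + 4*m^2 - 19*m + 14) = (m^2 + 11*m + 30)/(m^2 + 6*m - 7)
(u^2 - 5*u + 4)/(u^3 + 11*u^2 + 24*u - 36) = (u - 4)/(u^2 + 12*u + 36)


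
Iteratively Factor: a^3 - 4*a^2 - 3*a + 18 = (a + 2)*(a^2 - 6*a + 9) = (a - 3)*(a + 2)*(a - 3)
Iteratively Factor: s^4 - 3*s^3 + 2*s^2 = (s)*(s^3 - 3*s^2 + 2*s) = s^2*(s^2 - 3*s + 2) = s^2*(s - 1)*(s - 2)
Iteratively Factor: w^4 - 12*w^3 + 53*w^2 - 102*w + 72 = (w - 4)*(w^3 - 8*w^2 + 21*w - 18) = (w - 4)*(w - 3)*(w^2 - 5*w + 6) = (w - 4)*(w - 3)^2*(w - 2)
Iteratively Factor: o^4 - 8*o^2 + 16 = (o + 2)*(o^3 - 2*o^2 - 4*o + 8) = (o - 2)*(o + 2)*(o^2 - 4) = (o - 2)^2*(o + 2)*(o + 2)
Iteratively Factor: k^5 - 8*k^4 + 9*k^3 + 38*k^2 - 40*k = (k)*(k^4 - 8*k^3 + 9*k^2 + 38*k - 40) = k*(k + 2)*(k^3 - 10*k^2 + 29*k - 20) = k*(k - 4)*(k + 2)*(k^2 - 6*k + 5) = k*(k - 5)*(k - 4)*(k + 2)*(k - 1)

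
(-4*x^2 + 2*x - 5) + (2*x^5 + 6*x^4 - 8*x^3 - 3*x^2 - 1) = 2*x^5 + 6*x^4 - 8*x^3 - 7*x^2 + 2*x - 6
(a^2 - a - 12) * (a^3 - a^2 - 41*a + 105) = a^5 - 2*a^4 - 52*a^3 + 158*a^2 + 387*a - 1260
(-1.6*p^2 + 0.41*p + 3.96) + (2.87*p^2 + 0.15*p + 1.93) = 1.27*p^2 + 0.56*p + 5.89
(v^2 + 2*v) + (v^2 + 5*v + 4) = 2*v^2 + 7*v + 4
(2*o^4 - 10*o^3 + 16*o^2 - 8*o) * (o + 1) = 2*o^5 - 8*o^4 + 6*o^3 + 8*o^2 - 8*o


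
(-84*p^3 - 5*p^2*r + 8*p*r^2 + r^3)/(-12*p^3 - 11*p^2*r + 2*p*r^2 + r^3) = (7*p + r)/(p + r)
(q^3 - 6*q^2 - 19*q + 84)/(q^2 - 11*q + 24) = (q^2 - 3*q - 28)/(q - 8)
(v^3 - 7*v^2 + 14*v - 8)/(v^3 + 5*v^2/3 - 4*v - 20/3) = 3*(v^2 - 5*v + 4)/(3*v^2 + 11*v + 10)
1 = 1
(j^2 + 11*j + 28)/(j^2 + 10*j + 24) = (j + 7)/(j + 6)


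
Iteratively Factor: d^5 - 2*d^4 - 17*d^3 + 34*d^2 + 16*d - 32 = (d - 4)*(d^4 + 2*d^3 - 9*d^2 - 2*d + 8) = (d - 4)*(d + 4)*(d^3 - 2*d^2 - d + 2) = (d - 4)*(d - 2)*(d + 4)*(d^2 - 1) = (d - 4)*(d - 2)*(d - 1)*(d + 4)*(d + 1)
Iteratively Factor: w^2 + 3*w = (w)*(w + 3)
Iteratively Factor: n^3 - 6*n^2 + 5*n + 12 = (n - 3)*(n^2 - 3*n - 4) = (n - 4)*(n - 3)*(n + 1)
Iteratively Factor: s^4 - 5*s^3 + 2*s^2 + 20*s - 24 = (s - 2)*(s^3 - 3*s^2 - 4*s + 12) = (s - 3)*(s - 2)*(s^2 - 4) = (s - 3)*(s - 2)*(s + 2)*(s - 2)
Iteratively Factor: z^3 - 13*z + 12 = (z + 4)*(z^2 - 4*z + 3) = (z - 3)*(z + 4)*(z - 1)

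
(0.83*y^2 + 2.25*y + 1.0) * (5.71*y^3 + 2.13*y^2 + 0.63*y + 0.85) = 4.7393*y^5 + 14.6154*y^4 + 11.0254*y^3 + 4.253*y^2 + 2.5425*y + 0.85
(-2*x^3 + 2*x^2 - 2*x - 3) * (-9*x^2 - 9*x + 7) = 18*x^5 - 14*x^3 + 59*x^2 + 13*x - 21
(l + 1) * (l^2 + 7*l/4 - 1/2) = l^3 + 11*l^2/4 + 5*l/4 - 1/2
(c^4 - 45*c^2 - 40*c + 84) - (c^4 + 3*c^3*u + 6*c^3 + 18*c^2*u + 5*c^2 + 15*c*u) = -3*c^3*u - 6*c^3 - 18*c^2*u - 50*c^2 - 15*c*u - 40*c + 84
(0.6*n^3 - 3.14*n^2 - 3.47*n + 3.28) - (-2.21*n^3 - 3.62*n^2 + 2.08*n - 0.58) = 2.81*n^3 + 0.48*n^2 - 5.55*n + 3.86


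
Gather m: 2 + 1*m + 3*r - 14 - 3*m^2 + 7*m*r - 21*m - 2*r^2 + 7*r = -3*m^2 + m*(7*r - 20) - 2*r^2 + 10*r - 12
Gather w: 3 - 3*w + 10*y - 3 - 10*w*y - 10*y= w*(-10*y - 3)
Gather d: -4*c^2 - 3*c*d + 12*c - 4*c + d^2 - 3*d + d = -4*c^2 + 8*c + d^2 + d*(-3*c - 2)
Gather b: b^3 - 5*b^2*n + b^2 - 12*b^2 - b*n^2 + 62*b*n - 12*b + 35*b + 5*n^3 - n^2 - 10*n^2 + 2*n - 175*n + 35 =b^3 + b^2*(-5*n - 11) + b*(-n^2 + 62*n + 23) + 5*n^3 - 11*n^2 - 173*n + 35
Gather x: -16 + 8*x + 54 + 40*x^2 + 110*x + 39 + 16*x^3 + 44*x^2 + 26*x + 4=16*x^3 + 84*x^2 + 144*x + 81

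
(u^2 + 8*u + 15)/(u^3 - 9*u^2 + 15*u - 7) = (u^2 + 8*u + 15)/(u^3 - 9*u^2 + 15*u - 7)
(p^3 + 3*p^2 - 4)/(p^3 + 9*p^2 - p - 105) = (p^3 + 3*p^2 - 4)/(p^3 + 9*p^2 - p - 105)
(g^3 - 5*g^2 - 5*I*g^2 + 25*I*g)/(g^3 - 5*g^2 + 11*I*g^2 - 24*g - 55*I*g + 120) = g*(g - 5*I)/(g^2 + 11*I*g - 24)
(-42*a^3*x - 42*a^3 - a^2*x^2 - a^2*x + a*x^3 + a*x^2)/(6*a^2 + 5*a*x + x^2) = a*(-42*a^2*x - 42*a^2 - a*x^2 - a*x + x^3 + x^2)/(6*a^2 + 5*a*x + x^2)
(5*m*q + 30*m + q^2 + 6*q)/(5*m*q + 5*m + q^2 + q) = (q + 6)/(q + 1)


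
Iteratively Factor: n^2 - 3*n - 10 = (n - 5)*(n + 2)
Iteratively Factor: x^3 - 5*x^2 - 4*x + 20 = (x - 5)*(x^2 - 4) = (x - 5)*(x + 2)*(x - 2)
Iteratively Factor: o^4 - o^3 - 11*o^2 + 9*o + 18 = (o - 2)*(o^3 + o^2 - 9*o - 9) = (o - 2)*(o + 3)*(o^2 - 2*o - 3) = (o - 3)*(o - 2)*(o + 3)*(o + 1)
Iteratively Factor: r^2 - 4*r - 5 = (r + 1)*(r - 5)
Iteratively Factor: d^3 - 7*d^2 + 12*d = (d - 4)*(d^2 - 3*d) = d*(d - 4)*(d - 3)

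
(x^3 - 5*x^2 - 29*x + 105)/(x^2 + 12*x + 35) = (x^2 - 10*x + 21)/(x + 7)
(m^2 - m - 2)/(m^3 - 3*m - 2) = 1/(m + 1)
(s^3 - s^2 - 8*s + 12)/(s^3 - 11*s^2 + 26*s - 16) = (s^2 + s - 6)/(s^2 - 9*s + 8)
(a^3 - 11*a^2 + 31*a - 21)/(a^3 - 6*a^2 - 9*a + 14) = (a - 3)/(a + 2)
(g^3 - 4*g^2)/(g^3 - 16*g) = g/(g + 4)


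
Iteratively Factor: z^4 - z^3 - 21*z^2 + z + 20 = (z - 1)*(z^3 - 21*z - 20) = (z - 1)*(z + 1)*(z^2 - z - 20) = (z - 1)*(z + 1)*(z + 4)*(z - 5)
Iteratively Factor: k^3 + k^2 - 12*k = (k - 3)*(k^2 + 4*k) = (k - 3)*(k + 4)*(k)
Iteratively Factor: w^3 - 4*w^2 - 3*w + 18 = (w - 3)*(w^2 - w - 6) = (w - 3)*(w + 2)*(w - 3)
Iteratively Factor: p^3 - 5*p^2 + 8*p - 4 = (p - 1)*(p^2 - 4*p + 4) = (p - 2)*(p - 1)*(p - 2)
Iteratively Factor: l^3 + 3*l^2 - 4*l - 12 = (l - 2)*(l^2 + 5*l + 6) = (l - 2)*(l + 2)*(l + 3)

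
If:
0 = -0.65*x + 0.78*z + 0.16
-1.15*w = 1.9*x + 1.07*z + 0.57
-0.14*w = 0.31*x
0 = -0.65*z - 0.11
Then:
No Solution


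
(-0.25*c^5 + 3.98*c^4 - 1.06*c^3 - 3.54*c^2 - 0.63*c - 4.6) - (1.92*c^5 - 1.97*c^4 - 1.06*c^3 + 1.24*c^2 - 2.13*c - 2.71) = -2.17*c^5 + 5.95*c^4 - 4.78*c^2 + 1.5*c - 1.89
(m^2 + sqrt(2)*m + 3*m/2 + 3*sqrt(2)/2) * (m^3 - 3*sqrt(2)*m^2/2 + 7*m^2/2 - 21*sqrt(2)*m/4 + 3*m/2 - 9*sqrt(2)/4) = m^5 - sqrt(2)*m^4/2 + 5*m^4 - 5*sqrt(2)*m^3/2 + 15*m^3/4 - 51*m^2/4 - 27*sqrt(2)*m^2/8 - 81*m/4 - 9*sqrt(2)*m/8 - 27/4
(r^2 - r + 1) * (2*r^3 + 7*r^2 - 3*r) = 2*r^5 + 5*r^4 - 8*r^3 + 10*r^2 - 3*r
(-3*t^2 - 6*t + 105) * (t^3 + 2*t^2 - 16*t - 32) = -3*t^5 - 12*t^4 + 141*t^3 + 402*t^2 - 1488*t - 3360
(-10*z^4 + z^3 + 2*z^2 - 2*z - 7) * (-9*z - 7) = 90*z^5 + 61*z^4 - 25*z^3 + 4*z^2 + 77*z + 49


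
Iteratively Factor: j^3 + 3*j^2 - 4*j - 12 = (j - 2)*(j^2 + 5*j + 6) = (j - 2)*(j + 2)*(j + 3)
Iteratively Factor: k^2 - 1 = (k + 1)*(k - 1)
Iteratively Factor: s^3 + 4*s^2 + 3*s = (s + 1)*(s^2 + 3*s) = (s + 1)*(s + 3)*(s)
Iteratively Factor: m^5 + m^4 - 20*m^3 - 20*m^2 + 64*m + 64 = (m + 2)*(m^4 - m^3 - 18*m^2 + 16*m + 32) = (m + 1)*(m + 2)*(m^3 - 2*m^2 - 16*m + 32) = (m + 1)*(m + 2)*(m + 4)*(m^2 - 6*m + 8) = (m - 2)*(m + 1)*(m + 2)*(m + 4)*(m - 4)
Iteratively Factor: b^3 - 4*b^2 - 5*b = (b)*(b^2 - 4*b - 5) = b*(b + 1)*(b - 5)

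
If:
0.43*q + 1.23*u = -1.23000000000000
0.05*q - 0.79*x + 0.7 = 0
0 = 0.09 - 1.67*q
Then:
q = 0.05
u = -1.02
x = 0.89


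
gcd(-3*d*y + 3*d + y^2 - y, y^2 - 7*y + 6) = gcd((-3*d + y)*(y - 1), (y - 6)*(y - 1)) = y - 1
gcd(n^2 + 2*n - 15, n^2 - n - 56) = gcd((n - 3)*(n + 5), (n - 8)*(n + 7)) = 1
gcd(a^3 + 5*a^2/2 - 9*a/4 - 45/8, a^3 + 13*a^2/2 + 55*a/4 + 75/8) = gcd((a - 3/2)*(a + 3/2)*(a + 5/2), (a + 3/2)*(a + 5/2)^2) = a^2 + 4*a + 15/4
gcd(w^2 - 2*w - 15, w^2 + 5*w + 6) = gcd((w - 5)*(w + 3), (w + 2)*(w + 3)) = w + 3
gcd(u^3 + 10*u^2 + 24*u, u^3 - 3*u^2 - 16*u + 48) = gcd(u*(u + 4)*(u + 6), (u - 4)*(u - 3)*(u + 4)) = u + 4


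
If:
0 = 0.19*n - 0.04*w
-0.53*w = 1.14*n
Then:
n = 0.00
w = 0.00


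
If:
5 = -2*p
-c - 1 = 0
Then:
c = -1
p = -5/2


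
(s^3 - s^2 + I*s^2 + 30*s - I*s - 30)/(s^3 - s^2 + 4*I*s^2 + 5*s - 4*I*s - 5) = (s^2 + I*s + 30)/(s^2 + 4*I*s + 5)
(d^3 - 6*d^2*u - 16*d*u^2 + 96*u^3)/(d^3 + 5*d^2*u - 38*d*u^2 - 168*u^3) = (d - 4*u)/(d + 7*u)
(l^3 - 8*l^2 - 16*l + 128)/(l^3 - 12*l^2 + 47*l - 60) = (l^2 - 4*l - 32)/(l^2 - 8*l + 15)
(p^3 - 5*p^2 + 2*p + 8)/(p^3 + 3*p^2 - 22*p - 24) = (p - 2)/(p + 6)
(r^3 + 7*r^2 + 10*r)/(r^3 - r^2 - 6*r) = (r + 5)/(r - 3)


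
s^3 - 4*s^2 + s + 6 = (s - 3)*(s - 2)*(s + 1)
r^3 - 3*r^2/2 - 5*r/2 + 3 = (r - 2)*(r - 1)*(r + 3/2)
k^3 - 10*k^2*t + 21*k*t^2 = k*(k - 7*t)*(k - 3*t)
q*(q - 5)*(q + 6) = q^3 + q^2 - 30*q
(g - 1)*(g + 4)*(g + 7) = g^3 + 10*g^2 + 17*g - 28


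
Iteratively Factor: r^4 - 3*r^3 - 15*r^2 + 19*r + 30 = (r - 5)*(r^3 + 2*r^2 - 5*r - 6) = (r - 5)*(r + 1)*(r^2 + r - 6) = (r - 5)*(r + 1)*(r + 3)*(r - 2)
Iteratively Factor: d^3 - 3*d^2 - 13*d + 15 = (d - 5)*(d^2 + 2*d - 3) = (d - 5)*(d - 1)*(d + 3)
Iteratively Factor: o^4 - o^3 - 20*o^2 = (o - 5)*(o^3 + 4*o^2) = o*(o - 5)*(o^2 + 4*o) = o*(o - 5)*(o + 4)*(o)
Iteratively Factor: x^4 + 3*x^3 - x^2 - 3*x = (x + 1)*(x^3 + 2*x^2 - 3*x) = (x - 1)*(x + 1)*(x^2 + 3*x) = (x - 1)*(x + 1)*(x + 3)*(x)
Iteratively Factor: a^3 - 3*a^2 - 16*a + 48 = (a - 3)*(a^2 - 16) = (a - 4)*(a - 3)*(a + 4)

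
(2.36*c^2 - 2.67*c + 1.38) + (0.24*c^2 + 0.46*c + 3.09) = 2.6*c^2 - 2.21*c + 4.47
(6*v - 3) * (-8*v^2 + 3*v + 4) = -48*v^3 + 42*v^2 + 15*v - 12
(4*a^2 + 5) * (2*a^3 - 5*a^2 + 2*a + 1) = 8*a^5 - 20*a^4 + 18*a^3 - 21*a^2 + 10*a + 5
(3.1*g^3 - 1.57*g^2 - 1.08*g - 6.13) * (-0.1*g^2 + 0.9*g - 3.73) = -0.31*g^5 + 2.947*g^4 - 12.868*g^3 + 5.4971*g^2 - 1.4886*g + 22.8649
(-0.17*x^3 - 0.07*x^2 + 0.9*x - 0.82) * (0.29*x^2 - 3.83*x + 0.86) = -0.0493*x^5 + 0.6308*x^4 + 0.3829*x^3 - 3.745*x^2 + 3.9146*x - 0.7052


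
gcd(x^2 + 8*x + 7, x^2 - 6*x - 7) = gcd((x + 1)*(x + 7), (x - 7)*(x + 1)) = x + 1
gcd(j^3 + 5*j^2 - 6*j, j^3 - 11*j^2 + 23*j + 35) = 1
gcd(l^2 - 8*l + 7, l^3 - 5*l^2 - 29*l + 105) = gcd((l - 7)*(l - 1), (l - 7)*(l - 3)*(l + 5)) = l - 7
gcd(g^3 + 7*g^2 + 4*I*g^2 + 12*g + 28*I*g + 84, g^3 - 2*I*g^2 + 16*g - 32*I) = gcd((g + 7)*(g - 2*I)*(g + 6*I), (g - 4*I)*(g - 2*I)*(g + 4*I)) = g - 2*I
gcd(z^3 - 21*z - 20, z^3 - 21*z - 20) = z^3 - 21*z - 20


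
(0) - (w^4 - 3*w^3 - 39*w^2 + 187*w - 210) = -w^4 + 3*w^3 + 39*w^2 - 187*w + 210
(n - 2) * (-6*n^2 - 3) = -6*n^3 + 12*n^2 - 3*n + 6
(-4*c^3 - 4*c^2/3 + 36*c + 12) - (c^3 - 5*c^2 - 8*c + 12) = -5*c^3 + 11*c^2/3 + 44*c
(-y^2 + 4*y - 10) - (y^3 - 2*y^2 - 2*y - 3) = -y^3 + y^2 + 6*y - 7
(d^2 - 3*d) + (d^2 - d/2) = 2*d^2 - 7*d/2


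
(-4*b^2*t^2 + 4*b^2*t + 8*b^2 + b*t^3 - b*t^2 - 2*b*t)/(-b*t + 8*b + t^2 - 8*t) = b*(4*b*t^2 - 4*b*t - 8*b - t^3 + t^2 + 2*t)/(b*t - 8*b - t^2 + 8*t)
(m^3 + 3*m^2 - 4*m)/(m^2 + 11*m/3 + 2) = 3*m*(m^2 + 3*m - 4)/(3*m^2 + 11*m + 6)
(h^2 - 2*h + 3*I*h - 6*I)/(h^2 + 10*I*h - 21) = (h - 2)/(h + 7*I)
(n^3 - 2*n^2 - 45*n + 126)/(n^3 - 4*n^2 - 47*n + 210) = (n - 3)/(n - 5)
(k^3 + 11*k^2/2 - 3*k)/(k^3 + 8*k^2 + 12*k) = (k - 1/2)/(k + 2)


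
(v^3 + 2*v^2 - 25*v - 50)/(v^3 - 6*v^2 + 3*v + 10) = (v^2 + 7*v + 10)/(v^2 - v - 2)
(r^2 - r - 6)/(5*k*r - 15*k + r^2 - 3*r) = (r + 2)/(5*k + r)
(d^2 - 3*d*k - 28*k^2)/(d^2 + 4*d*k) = (d - 7*k)/d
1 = 1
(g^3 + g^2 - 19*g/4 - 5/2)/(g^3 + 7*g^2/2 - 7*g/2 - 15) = (g + 1/2)/(g + 3)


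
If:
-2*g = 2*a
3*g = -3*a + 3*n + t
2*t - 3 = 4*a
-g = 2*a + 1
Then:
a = -1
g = 1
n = 1/6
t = -1/2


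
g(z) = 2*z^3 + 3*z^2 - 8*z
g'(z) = 6*z^2 + 6*z - 8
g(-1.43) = 11.73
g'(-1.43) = -4.31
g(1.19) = -1.90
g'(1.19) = 7.64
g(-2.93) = -1.11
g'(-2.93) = 25.93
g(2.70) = 39.64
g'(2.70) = 51.94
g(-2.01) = 11.96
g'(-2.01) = 4.18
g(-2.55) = 6.74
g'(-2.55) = 15.72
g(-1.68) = 12.42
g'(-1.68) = -1.15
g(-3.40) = -16.73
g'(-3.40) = 40.96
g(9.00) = 1629.00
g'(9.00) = 532.00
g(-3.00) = -3.00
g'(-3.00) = 28.00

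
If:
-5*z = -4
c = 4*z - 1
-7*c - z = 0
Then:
No Solution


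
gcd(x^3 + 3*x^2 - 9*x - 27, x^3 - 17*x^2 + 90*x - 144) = x - 3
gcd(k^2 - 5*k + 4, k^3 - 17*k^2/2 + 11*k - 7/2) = k - 1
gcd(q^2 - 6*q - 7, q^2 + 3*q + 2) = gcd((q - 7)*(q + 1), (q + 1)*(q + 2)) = q + 1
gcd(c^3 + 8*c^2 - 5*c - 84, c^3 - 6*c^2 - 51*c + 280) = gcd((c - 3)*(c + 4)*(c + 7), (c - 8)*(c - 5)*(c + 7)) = c + 7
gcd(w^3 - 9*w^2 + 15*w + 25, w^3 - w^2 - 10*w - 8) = w + 1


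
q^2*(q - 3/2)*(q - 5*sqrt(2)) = q^4 - 5*sqrt(2)*q^3 - 3*q^3/2 + 15*sqrt(2)*q^2/2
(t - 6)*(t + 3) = t^2 - 3*t - 18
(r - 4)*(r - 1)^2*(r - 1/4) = r^4 - 25*r^3/4 + 21*r^2/2 - 25*r/4 + 1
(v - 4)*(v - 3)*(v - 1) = v^3 - 8*v^2 + 19*v - 12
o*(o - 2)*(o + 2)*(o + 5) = o^4 + 5*o^3 - 4*o^2 - 20*o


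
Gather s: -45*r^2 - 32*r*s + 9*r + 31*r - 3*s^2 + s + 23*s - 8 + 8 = -45*r^2 + 40*r - 3*s^2 + s*(24 - 32*r)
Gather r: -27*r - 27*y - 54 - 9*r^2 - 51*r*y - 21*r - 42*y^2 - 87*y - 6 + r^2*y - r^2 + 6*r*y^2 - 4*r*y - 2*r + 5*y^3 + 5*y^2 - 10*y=r^2*(y - 10) + r*(6*y^2 - 55*y - 50) + 5*y^3 - 37*y^2 - 124*y - 60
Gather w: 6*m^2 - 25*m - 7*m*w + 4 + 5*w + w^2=6*m^2 - 25*m + w^2 + w*(5 - 7*m) + 4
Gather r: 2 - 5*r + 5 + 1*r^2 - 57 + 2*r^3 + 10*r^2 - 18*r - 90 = 2*r^3 + 11*r^2 - 23*r - 140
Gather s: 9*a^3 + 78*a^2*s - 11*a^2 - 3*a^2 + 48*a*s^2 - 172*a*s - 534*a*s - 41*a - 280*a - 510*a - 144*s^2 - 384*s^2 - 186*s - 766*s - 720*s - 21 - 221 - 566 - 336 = 9*a^3 - 14*a^2 - 831*a + s^2*(48*a - 528) + s*(78*a^2 - 706*a - 1672) - 1144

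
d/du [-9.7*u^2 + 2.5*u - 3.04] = 2.5 - 19.4*u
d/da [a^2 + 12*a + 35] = 2*a + 12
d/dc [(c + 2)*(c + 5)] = 2*c + 7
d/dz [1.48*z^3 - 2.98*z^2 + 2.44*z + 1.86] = 4.44*z^2 - 5.96*z + 2.44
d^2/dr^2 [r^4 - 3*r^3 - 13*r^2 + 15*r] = 12*r^2 - 18*r - 26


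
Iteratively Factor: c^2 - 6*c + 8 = (c - 2)*(c - 4)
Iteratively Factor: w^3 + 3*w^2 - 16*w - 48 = (w - 4)*(w^2 + 7*w + 12) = (w - 4)*(w + 4)*(w + 3)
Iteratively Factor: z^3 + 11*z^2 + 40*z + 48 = (z + 4)*(z^2 + 7*z + 12) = (z + 3)*(z + 4)*(z + 4)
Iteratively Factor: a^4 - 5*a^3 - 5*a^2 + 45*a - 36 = (a - 1)*(a^3 - 4*a^2 - 9*a + 36) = (a - 1)*(a + 3)*(a^2 - 7*a + 12) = (a - 3)*(a - 1)*(a + 3)*(a - 4)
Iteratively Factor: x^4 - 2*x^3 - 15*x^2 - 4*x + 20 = (x - 1)*(x^3 - x^2 - 16*x - 20) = (x - 5)*(x - 1)*(x^2 + 4*x + 4) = (x - 5)*(x - 1)*(x + 2)*(x + 2)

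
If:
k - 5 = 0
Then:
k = 5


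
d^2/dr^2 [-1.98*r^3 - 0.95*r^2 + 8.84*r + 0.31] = -11.88*r - 1.9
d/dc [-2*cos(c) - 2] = 2*sin(c)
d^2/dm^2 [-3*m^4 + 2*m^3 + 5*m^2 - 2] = -36*m^2 + 12*m + 10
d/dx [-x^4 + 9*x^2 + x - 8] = -4*x^3 + 18*x + 1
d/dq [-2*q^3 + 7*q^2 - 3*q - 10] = -6*q^2 + 14*q - 3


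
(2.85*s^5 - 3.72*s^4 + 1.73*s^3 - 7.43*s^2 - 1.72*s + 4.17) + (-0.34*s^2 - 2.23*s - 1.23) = 2.85*s^5 - 3.72*s^4 + 1.73*s^3 - 7.77*s^2 - 3.95*s + 2.94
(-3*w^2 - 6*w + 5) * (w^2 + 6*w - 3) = -3*w^4 - 24*w^3 - 22*w^2 + 48*w - 15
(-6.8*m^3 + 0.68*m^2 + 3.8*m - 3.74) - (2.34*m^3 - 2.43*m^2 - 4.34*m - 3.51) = -9.14*m^3 + 3.11*m^2 + 8.14*m - 0.23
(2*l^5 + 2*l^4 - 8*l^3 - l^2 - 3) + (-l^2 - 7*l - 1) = 2*l^5 + 2*l^4 - 8*l^3 - 2*l^2 - 7*l - 4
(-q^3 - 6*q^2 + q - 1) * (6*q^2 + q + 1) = -6*q^5 - 37*q^4 - q^3 - 11*q^2 - 1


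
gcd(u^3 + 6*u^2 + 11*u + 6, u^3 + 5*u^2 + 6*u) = u^2 + 5*u + 6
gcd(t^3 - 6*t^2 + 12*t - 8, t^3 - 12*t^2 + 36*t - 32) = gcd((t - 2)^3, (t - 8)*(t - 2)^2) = t^2 - 4*t + 4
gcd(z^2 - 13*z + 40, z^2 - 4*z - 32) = z - 8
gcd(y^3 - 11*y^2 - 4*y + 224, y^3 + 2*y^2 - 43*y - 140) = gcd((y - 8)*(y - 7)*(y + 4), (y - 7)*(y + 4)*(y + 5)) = y^2 - 3*y - 28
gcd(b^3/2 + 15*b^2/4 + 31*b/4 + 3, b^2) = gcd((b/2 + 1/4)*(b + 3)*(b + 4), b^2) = 1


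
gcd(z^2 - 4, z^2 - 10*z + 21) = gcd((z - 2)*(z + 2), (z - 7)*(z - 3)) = 1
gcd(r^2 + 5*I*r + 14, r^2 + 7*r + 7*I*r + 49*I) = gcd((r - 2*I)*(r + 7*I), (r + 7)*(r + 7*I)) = r + 7*I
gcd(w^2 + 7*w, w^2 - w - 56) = w + 7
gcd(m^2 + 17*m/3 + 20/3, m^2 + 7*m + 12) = m + 4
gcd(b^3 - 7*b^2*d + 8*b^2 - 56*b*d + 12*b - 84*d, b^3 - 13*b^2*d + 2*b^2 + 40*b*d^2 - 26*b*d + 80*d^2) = b + 2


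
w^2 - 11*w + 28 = (w - 7)*(w - 4)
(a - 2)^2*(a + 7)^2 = a^4 + 10*a^3 - 3*a^2 - 140*a + 196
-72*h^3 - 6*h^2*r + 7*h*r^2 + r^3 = (-3*h + r)*(4*h + r)*(6*h + r)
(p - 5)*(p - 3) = p^2 - 8*p + 15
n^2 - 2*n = n*(n - 2)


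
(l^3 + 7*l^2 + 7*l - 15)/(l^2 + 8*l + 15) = l - 1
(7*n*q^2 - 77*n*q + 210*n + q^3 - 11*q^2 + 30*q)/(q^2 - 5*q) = 7*n - 42*n/q + q - 6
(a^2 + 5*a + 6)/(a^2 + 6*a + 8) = (a + 3)/(a + 4)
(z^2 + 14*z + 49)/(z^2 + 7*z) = (z + 7)/z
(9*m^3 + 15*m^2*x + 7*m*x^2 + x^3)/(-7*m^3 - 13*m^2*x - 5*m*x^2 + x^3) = (9*m^2 + 6*m*x + x^2)/(-7*m^2 - 6*m*x + x^2)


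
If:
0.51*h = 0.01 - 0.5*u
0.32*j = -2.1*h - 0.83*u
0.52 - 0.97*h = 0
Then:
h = 0.54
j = -2.15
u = -0.53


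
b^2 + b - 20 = (b - 4)*(b + 5)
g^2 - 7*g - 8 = (g - 8)*(g + 1)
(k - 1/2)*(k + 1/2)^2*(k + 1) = k^4 + 3*k^3/2 + k^2/4 - 3*k/8 - 1/8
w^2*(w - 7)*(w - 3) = w^4 - 10*w^3 + 21*w^2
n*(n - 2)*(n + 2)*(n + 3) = n^4 + 3*n^3 - 4*n^2 - 12*n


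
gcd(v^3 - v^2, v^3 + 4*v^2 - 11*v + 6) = v - 1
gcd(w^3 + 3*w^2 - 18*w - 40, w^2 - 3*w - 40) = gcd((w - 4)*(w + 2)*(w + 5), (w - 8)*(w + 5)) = w + 5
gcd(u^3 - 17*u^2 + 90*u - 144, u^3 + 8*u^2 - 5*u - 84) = u - 3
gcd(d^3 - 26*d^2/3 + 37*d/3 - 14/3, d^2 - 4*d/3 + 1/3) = d - 1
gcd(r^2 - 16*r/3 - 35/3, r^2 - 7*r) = r - 7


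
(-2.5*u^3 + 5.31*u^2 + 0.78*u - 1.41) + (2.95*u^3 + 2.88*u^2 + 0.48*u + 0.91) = 0.45*u^3 + 8.19*u^2 + 1.26*u - 0.5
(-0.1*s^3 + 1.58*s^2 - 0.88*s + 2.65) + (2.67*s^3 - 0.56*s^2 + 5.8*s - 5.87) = 2.57*s^3 + 1.02*s^2 + 4.92*s - 3.22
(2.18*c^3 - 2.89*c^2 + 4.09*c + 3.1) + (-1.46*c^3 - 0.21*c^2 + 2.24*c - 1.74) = 0.72*c^3 - 3.1*c^2 + 6.33*c + 1.36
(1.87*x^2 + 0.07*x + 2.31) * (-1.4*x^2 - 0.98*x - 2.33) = -2.618*x^4 - 1.9306*x^3 - 7.6597*x^2 - 2.4269*x - 5.3823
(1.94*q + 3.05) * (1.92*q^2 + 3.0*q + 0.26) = 3.7248*q^3 + 11.676*q^2 + 9.6544*q + 0.793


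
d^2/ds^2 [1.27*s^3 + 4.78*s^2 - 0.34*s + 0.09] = 7.62*s + 9.56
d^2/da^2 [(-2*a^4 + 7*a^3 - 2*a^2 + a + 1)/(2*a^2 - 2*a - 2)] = (-2*a^6 + 6*a^5 - 3*a^3 + 6*a^2 + 21*a - 1)/(a^6 - 3*a^5 + 5*a^3 - 3*a - 1)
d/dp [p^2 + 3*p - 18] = 2*p + 3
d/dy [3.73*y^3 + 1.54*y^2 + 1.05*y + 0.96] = 11.19*y^2 + 3.08*y + 1.05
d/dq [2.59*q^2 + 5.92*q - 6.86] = 5.18*q + 5.92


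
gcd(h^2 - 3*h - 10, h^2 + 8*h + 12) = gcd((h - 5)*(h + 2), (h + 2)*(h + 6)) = h + 2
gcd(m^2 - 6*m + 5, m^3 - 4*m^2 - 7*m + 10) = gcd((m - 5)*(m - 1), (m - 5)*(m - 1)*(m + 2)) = m^2 - 6*m + 5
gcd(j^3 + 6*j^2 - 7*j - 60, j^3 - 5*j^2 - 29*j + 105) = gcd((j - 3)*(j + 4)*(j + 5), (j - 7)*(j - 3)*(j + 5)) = j^2 + 2*j - 15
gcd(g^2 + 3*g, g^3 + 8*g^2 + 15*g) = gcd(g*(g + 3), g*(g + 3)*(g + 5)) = g^2 + 3*g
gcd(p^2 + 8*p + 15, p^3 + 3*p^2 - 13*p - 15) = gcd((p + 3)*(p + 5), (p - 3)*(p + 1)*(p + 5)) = p + 5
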